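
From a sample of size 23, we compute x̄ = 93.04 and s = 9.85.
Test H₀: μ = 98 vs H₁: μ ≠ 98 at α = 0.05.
One-sample t-test:
H₀: μ = 98
H₁: μ ≠ 98
df = n - 1 = 22
t = (x̄ - μ₀) / (s/√n) = (93.04 - 98) / (9.85/√23) = -2.415
p-value = 0.0245

Since p-value < α = 0.05, we reject H₀.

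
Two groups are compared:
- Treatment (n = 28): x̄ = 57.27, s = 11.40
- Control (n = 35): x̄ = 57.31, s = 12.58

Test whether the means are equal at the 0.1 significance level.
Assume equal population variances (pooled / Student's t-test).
Student's two-sample t-test (equal variances):
H₀: μ₁ = μ₂
H₁: μ₁ ≠ μ₂
df = n₁ + n₂ - 2 = 61
Pooled variance s_p² = [(n₁-1)s₁² + (n₂-1)s₂²] / (n₁ + n₂ - 2) = [(27)(11.40²) + (34)(12.58²)] / 61 = 145.7318
SE = √(s_p²(1/n₁ + 1/n₂)) = √(145.7318 × (1/28 + 1/35)) = 3.0608
t = (x̄₁ - x̄₂) / SE = (57.27 - 57.31) / 3.0608 = -0.04 / 3.0608 = -0.013
p-value = 0.9896

Since p-value > α = 0.1, we fail to reject H₀.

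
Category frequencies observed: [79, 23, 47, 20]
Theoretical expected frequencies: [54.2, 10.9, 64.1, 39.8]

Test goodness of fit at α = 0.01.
Chi-square goodness of fit test:
H₀: observed counts match expected distribution
H₁: observed counts differ from expected distribution
df = k - 1 = 3
χ² = Σ(O - E)²/E
   = (79 - 54.2)²/54.2 + (23 - 10.9)²/10.9 + (47 - 64.1)²/64.1 + (20 - 39.8)²/39.8
   = 11.348 + 13.432 + 4.562 + 9.850
   = 39.19
p-value < 0.0001

Since p-value < α = 0.01, we reject H₀.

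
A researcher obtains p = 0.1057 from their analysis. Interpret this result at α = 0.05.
Since p = 0.1057 > α = 0.05, fail to reject H₀.
There is insufficient evidence to reject the null hypothesis; the result is not statistically significant at the 0.05 level.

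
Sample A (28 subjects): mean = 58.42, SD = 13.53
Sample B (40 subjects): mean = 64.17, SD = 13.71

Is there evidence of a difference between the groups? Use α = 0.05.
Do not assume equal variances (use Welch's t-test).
Welch's two-sample t-test:
H₀: μ₁ = μ₂
H₁: μ₁ ≠ μ₂
s₁²/n₁ = 13.53²/28 = 6.5379,  s₂²/n₂ = 13.71²/40 = 4.6991
SE = √(s₁²/n₁ + s₂²/n₂) = √(6.5379 + 4.6991) = 3.3522
df (Welch-Satterthwaite) = (s₁²/n₁ + s₂²/n₂)² / [(s₁²/n₁)²/(n₁-1) + (s₂²/n₂)²/(n₂-1)] ≈ 58.75
t = (x̄₁ - x̄₂) / SE = (58.42 - 64.17) / 3.3522 = -5.75 / 3.3522 = -1.715
p-value = 0.0916

Since p-value > α = 0.05, we fail to reject H₀.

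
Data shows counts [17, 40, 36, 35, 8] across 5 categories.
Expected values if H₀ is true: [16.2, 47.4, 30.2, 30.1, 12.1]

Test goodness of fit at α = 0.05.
Chi-square goodness of fit test:
H₀: observed counts match expected distribution
H₁: observed counts differ from expected distribution
df = k - 1 = 4
χ² = Σ(O - E)²/E
   = (17 - 16.2)²/16.2 + (40 - 47.4)²/47.4 + (36 - 30.2)²/30.2 + (35 - 30.1)²/30.1 + (8 - 12.1)²/12.1
   = 0.040 + 1.155 + 1.114 + 0.798 + 1.389
   = 4.50
p-value = 0.3431

Since p-value > α = 0.05, we fail to reject H₀.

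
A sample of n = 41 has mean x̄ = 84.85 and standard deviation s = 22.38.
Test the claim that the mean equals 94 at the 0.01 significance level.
One-sample t-test:
H₀: μ = 94
H₁: μ ≠ 94
df = n - 1 = 40
t = (x̄ - μ₀) / (s/√n) = (84.85 - 94) / (22.38/√41) = -2.618
p-value = 0.0124

Since p-value > α = 0.01, we fail to reject H₀.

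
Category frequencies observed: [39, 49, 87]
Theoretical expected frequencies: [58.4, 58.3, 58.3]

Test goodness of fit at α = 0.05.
Chi-square goodness of fit test:
H₀: observed counts match expected distribution
H₁: observed counts differ from expected distribution
df = k - 1 = 2
χ² = Σ(O - E)²/E
   = (39 - 58.4)²/58.4 + (49 - 58.3)²/58.3 + (87 - 58.3)²/58.3
   = 6.445 + 1.484 + 14.128
   = 22.06
p-value < 0.0001

Since p-value < α = 0.05, we reject H₀.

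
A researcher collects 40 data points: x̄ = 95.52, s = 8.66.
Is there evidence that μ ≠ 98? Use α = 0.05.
One-sample t-test:
H₀: μ = 98
H₁: μ ≠ 98
df = n - 1 = 39
t = (x̄ - μ₀) / (s/√n) = (95.52 - 98) / (8.66/√40) = -1.811
p-value = 0.0778

Since p-value > α = 0.05, we fail to reject H₀.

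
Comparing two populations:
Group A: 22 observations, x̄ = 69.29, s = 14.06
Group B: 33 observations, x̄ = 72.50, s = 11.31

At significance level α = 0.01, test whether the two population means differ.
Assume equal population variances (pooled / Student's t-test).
Student's two-sample t-test (equal variances):
H₀: μ₁ = μ₂
H₁: μ₁ ≠ μ₂
df = n₁ + n₂ - 2 = 53
Pooled variance s_p² = [(n₁-1)s₁² + (n₂-1)s₂²] / (n₁ + n₂ - 2) = [(21)(14.06²) + (32)(11.31²)] / 53 = 155.5598
SE = √(s_p²(1/n₁ + 1/n₂)) = √(155.5598 × (1/22 + 1/33)) = 3.4329
t = (x̄₁ - x̄₂) / SE = (69.29 - 72.50) / 3.4329 = -3.21 / 3.4329 = -0.935
p-value = 0.3540

Since p-value > α = 0.01, we fail to reject H₀.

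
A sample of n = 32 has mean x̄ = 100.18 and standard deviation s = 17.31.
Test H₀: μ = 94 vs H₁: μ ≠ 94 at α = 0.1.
One-sample t-test:
H₀: μ = 94
H₁: μ ≠ 94
df = n - 1 = 31
t = (x̄ - μ₀) / (s/√n) = (100.18 - 94) / (17.31/√32) = 2.020
p-value = 0.0521

Since p-value < α = 0.1, we reject H₀.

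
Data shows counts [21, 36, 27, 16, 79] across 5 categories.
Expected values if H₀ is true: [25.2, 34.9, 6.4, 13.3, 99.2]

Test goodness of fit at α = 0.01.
Chi-square goodness of fit test:
H₀: observed counts match expected distribution
H₁: observed counts differ from expected distribution
df = k - 1 = 4
χ² = Σ(O - E)²/E
   = (21 - 25.2)²/25.2 + (36 - 34.9)²/34.9 + (27 - 6.4)²/6.4 + (16 - 13.3)²/13.3 + (79 - 99.2)²/99.2
   = 0.700 + 0.035 + 66.306 + 0.548 + 4.113
   = 71.70
p-value < 0.0001

Since p-value < α = 0.01, we reject H₀.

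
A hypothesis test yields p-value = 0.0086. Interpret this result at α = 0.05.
Since p = 0.0086 < α = 0.05, reject H₀.
There is sufficient evidence to reject the null hypothesis; the result is statistically significant at the 0.05 level.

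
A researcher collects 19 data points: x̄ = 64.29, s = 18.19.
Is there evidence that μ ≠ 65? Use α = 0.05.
One-sample t-test:
H₀: μ = 65
H₁: μ ≠ 65
df = n - 1 = 18
t = (x̄ - μ₀) / (s/√n) = (64.29 - 65) / (18.19/√19) = -0.170
p-value = 0.8668

Since p-value > α = 0.05, we fail to reject H₀.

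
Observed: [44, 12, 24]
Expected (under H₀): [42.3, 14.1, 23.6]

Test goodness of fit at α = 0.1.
Chi-square goodness of fit test:
H₀: observed counts match expected distribution
H₁: observed counts differ from expected distribution
df = k - 1 = 2
χ² = Σ(O - E)²/E
   = (44 - 42.3)²/42.3 + (12 - 14.1)²/14.1 + (24 - 23.6)²/23.6
   = 0.068 + 0.313 + 0.007
   = 0.39
p-value = 0.8237

Since p-value > α = 0.1, we fail to reject H₀.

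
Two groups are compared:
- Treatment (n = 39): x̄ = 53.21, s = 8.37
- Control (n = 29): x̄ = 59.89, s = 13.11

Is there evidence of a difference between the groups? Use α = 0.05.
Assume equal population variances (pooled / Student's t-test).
Student's two-sample t-test (equal variances):
H₀: μ₁ = μ₂
H₁: μ₁ ≠ μ₂
df = n₁ + n₂ - 2 = 66
Pooled variance s_p² = [(n₁-1)s₁² + (n₂-1)s₂²] / (n₁ + n₂ - 2) = [(38)(8.37²) + (28)(13.11²)] / 66 = 113.2512
SE = √(s_p²(1/n₁ + 1/n₂)) = √(113.2512 × (1/39 + 1/29)) = 2.6094
t = (x̄₁ - x̄₂) / SE = (53.21 - 59.89) / 2.6094 = -6.68 / 2.6094 = -2.560
p-value = 0.0128

Since p-value < α = 0.05, we reject H₀.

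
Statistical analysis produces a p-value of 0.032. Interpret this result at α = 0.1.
Since p = 0.032 < α = 0.1, reject H₀.
There is sufficient evidence to reject the null hypothesis; the result is statistically significant at the 0.1 level.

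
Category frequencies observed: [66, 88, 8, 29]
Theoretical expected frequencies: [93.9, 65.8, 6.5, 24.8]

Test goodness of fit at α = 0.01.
Chi-square goodness of fit test:
H₀: observed counts match expected distribution
H₁: observed counts differ from expected distribution
df = k - 1 = 3
χ² = Σ(O - E)²/E
   = (66 - 93.9)²/93.9 + (88 - 65.8)²/65.8 + (8 - 6.5)²/6.5 + (29 - 24.8)²/24.8
   = 8.290 + 7.490 + 0.346 + 0.711
   = 16.84
p-value = 0.0008

Since p-value < α = 0.01, we reject H₀.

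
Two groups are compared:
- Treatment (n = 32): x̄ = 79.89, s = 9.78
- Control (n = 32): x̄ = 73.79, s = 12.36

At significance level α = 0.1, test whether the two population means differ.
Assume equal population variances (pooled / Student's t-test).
Student's two-sample t-test (equal variances):
H₀: μ₁ = μ₂
H₁: μ₁ ≠ μ₂
df = n₁ + n₂ - 2 = 62
Pooled variance s_p² = [(n₁-1)s₁² + (n₂-1)s₂²] / (n₁ + n₂ - 2) = [(31)(9.78²) + (31)(12.36²)] / 62 = 124.2090
SE = √(s_p²(1/n₁ + 1/n₂)) = √(124.2090 × (1/32 + 1/32)) = 2.7862
t = (x̄₁ - x̄₂) / SE = (79.89 - 73.79) / 2.7862 = 6.10 / 2.7862 = 2.189
p-value = 0.0323

Since p-value < α = 0.1, we reject H₀.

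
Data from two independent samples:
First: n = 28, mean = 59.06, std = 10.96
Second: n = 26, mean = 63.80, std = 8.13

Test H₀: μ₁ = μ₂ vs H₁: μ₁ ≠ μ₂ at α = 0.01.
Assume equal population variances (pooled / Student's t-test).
Student's two-sample t-test (equal variances):
H₀: μ₁ = μ₂
H₁: μ₁ ≠ μ₂
df = n₁ + n₂ - 2 = 52
Pooled variance s_p² = [(n₁-1)s₁² + (n₂-1)s₂²] / (n₁ + n₂ - 2) = [(27)(10.96²) + (25)(8.13²)] / 52 = 94.1482
SE = √(s_p²(1/n₁ + 1/n₂)) = √(94.1482 × (1/28 + 1/26)) = 2.6426
t = (x̄₁ - x̄₂) / SE = (59.06 - 63.80) / 2.6426 = -4.74 / 2.6426 = -1.794
p-value = 0.0787

Since p-value > α = 0.01, we fail to reject H₀.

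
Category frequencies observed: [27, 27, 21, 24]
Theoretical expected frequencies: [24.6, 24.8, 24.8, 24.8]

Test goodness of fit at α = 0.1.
Chi-square goodness of fit test:
H₀: observed counts match expected distribution
H₁: observed counts differ from expected distribution
df = k - 1 = 3
χ² = Σ(O - E)²/E
   = (27 - 24.6)²/24.6 + (27 - 24.8)²/24.8 + (21 - 24.8)²/24.8 + (24 - 24.8)²/24.8
   = 0.234 + 0.195 + 0.582 + 0.026
   = 1.04
p-value = 0.7922

Since p-value > α = 0.1, we fail to reject H₀.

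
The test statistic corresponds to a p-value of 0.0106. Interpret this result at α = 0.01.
Since p = 0.0106 > α = 0.01, fail to reject H₀.
There is insufficient evidence to reject the null hypothesis; the result is not statistically significant at the 0.01 level.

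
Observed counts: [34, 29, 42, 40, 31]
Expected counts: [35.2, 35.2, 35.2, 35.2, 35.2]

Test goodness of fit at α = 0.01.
Chi-square goodness of fit test:
H₀: observed counts match expected distribution
H₁: observed counts differ from expected distribution
df = k - 1 = 4
χ² = Σ(O - E)²/E
   = (34 - 35.2)²/35.2 + (29 - 35.2)²/35.2 + (42 - 35.2)²/35.2 + (40 - 35.2)²/35.2 + (31 - 35.2)²/35.2
   = 0.041 + 1.092 + 1.314 + 0.655 + 0.501
   = 3.60
p-value = 0.4625

Since p-value > α = 0.01, we fail to reject H₀.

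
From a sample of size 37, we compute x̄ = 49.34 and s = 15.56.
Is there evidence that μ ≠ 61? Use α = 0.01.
One-sample t-test:
H₀: μ = 61
H₁: μ ≠ 61
df = n - 1 = 36
t = (x̄ - μ₀) / (s/√n) = (49.34 - 61) / (15.56/√37) = -4.558
p-value = 0.0001

Since p-value < α = 0.01, we reject H₀.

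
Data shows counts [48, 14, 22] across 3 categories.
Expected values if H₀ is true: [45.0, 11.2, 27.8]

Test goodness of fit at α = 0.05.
Chi-square goodness of fit test:
H₀: observed counts match expected distribution
H₁: observed counts differ from expected distribution
df = k - 1 = 2
χ² = Σ(O - E)²/E
   = (48 - 45.0)²/45.0 + (14 - 11.2)²/11.2 + (22 - 27.8)²/27.8
   = 0.200 + 0.700 + 1.210
   = 2.11
p-value = 0.3482

Since p-value > α = 0.05, we fail to reject H₀.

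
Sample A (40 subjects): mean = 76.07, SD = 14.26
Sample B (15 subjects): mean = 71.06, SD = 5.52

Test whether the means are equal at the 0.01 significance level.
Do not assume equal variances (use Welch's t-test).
Welch's two-sample t-test:
H₀: μ₁ = μ₂
H₁: μ₁ ≠ μ₂
s₁²/n₁ = 14.26²/40 = 5.0837,  s₂²/n₂ = 5.52²/15 = 2.0314
SE = √(s₁²/n₁ + s₂²/n₂) = √(5.0837 + 2.0314) = 2.6674
df (Welch-Satterthwaite) = (s₁²/n₁ + s₂²/n₂)² / [(s₁²/n₁)²/(n₁-1) + (s₂²/n₂)²/(n₂-1)] ≈ 52.88
t = (x̄₁ - x̄₂) / SE = (76.07 - 71.06) / 2.6674 = 5.01 / 2.6674 = 1.878
p-value = 0.0659

Since p-value > α = 0.01, we fail to reject H₀.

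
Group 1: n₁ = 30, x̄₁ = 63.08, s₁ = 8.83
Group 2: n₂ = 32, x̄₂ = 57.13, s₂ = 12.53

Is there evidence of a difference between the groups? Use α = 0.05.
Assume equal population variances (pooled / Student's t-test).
Student's two-sample t-test (equal variances):
H₀: μ₁ = μ₂
H₁: μ₁ ≠ μ₂
df = n₁ + n₂ - 2 = 60
Pooled variance s_p² = [(n₁-1)s₁² + (n₂-1)s₂²] / (n₁ + n₂ - 2) = [(29)(8.83²) + (31)(12.53²)] / 60 = 118.8021
SE = √(s_p²(1/n₁ + 1/n₂)) = √(118.8021 × (1/30 + 1/32)) = 2.7700
t = (x̄₁ - x̄₂) / SE = (63.08 - 57.13) / 2.7700 = 5.95 / 2.7700 = 2.148
p-value = 0.0358

Since p-value < α = 0.05, we reject H₀.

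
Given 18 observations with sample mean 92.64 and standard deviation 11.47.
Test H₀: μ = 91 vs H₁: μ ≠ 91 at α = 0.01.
One-sample t-test:
H₀: μ = 91
H₁: μ ≠ 91
df = n - 1 = 17
t = (x̄ - μ₀) / (s/√n) = (92.64 - 91) / (11.47/√18) = 0.607
p-value = 0.5521

Since p-value > α = 0.01, we fail to reject H₀.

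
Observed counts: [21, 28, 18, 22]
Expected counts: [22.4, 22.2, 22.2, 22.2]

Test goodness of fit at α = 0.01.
Chi-square goodness of fit test:
H₀: observed counts match expected distribution
H₁: observed counts differ from expected distribution
df = k - 1 = 3
χ² = Σ(O - E)²/E
   = (21 - 22.4)²/22.4 + (28 - 22.2)²/22.2 + (18 - 22.2)²/22.2 + (22 - 22.2)²/22.2
   = 0.087 + 1.515 + 0.795 + 0.002
   = 2.40
p-value = 0.4938

Since p-value > α = 0.01, we fail to reject H₀.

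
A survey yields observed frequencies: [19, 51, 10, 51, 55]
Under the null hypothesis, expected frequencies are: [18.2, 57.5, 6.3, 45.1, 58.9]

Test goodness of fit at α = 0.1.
Chi-square goodness of fit test:
H₀: observed counts match expected distribution
H₁: observed counts differ from expected distribution
df = k - 1 = 4
χ² = Σ(O - E)²/E
   = (19 - 18.2)²/18.2 + (51 - 57.5)²/57.5 + (10 - 6.3)²/6.3 + (51 - 45.1)²/45.1 + (55 - 58.9)²/58.9
   = 0.035 + 0.735 + 2.173 + 0.772 + 0.258
   = 3.97
p-value = 0.4097

Since p-value > α = 0.1, we fail to reject H₀.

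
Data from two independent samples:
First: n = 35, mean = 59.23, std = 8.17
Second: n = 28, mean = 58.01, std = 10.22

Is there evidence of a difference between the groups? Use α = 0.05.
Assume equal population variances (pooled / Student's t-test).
Student's two-sample t-test (equal variances):
H₀: μ₁ = μ₂
H₁: μ₁ ≠ μ₂
df = n₁ + n₂ - 2 = 61
Pooled variance s_p² = [(n₁-1)s₁² + (n₂-1)s₂²] / (n₁ + n₂ - 2) = [(34)(8.17²) + (27)(10.22²)] / 61 = 83.4356
SE = √(s_p²(1/n₁ + 1/n₂)) = √(83.4356 × (1/35 + 1/28)) = 2.3160
t = (x̄₁ - x̄₂) / SE = (59.23 - 58.01) / 2.3160 = 1.22 / 2.3160 = 0.527
p-value = 0.6003

Since p-value > α = 0.05, we fail to reject H₀.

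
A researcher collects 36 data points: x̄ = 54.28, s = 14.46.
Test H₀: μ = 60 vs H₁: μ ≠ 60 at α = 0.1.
One-sample t-test:
H₀: μ = 60
H₁: μ ≠ 60
df = n - 1 = 35
t = (x̄ - μ₀) / (s/√n) = (54.28 - 60) / (14.46/√36) = -2.373
p-value = 0.0232

Since p-value < α = 0.1, we reject H₀.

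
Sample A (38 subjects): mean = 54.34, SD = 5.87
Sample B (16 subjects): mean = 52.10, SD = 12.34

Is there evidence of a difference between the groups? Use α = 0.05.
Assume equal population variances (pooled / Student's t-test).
Student's two-sample t-test (equal variances):
H₀: μ₁ = μ₂
H₁: μ₁ ≠ μ₂
df = n₁ + n₂ - 2 = 52
Pooled variance s_p² = [(n₁-1)s₁² + (n₂-1)s₂²] / (n₁ + n₂ - 2) = [(37)(5.87²) + (15)(12.34²)] / 52 = 68.4431
SE = √(s_p²(1/n₁ + 1/n₂)) = √(68.4431 × (1/38 + 1/16)) = 2.4655
t = (x̄₁ - x̄₂) / SE = (54.34 - 52.10) / 2.4655 = 2.24 / 2.4655 = 0.909
p-value = 0.3678

Since p-value > α = 0.05, we fail to reject H₀.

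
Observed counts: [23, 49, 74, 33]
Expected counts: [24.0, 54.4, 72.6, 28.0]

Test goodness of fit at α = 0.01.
Chi-square goodness of fit test:
H₀: observed counts match expected distribution
H₁: observed counts differ from expected distribution
df = k - 1 = 3
χ² = Σ(O - E)²/E
   = (23 - 24.0)²/24.0 + (49 - 54.4)²/54.4 + (74 - 72.6)²/72.6 + (33 - 28.0)²/28.0
   = 0.042 + 0.536 + 0.027 + 0.893
   = 1.50
p-value = 0.6828

Since p-value > α = 0.01, we fail to reject H₀.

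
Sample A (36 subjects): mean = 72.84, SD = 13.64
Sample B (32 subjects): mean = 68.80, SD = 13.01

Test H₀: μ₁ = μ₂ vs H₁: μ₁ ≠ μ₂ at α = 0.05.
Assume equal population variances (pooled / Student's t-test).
Student's two-sample t-test (equal variances):
H₀: μ₁ = μ₂
H₁: μ₁ ≠ μ₂
df = n₁ + n₂ - 2 = 66
Pooled variance s_p² = [(n₁-1)s₁² + (n₂-1)s₂²] / (n₁ + n₂ - 2) = [(35)(13.64²) + (31)(13.01²)] / 66 = 178.1636
SE = √(s_p²(1/n₁ + 1/n₂)) = √(178.1636 × (1/36 + 1/32)) = 3.2429
t = (x̄₁ - x̄₂) / SE = (72.84 - 68.80) / 3.2429 = 4.04 / 3.2429 = 1.246
p-value = 0.2172

Since p-value > α = 0.05, we fail to reject H₀.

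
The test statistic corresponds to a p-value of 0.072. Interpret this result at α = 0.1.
Since p = 0.072 < α = 0.1, reject H₀.
There is sufficient evidence to reject the null hypothesis; the result is statistically significant at the 0.1 level.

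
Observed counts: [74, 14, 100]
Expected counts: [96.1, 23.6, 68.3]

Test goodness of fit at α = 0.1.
Chi-square goodness of fit test:
H₀: observed counts match expected distribution
H₁: observed counts differ from expected distribution
df = k - 1 = 2
χ² = Σ(O - E)²/E
   = (74 - 96.1)²/96.1 + (14 - 23.6)²/23.6 + (100 - 68.3)²/68.3
   = 5.082 + 3.905 + 14.713
   = 23.70
p-value < 0.0001

Since p-value < α = 0.1, we reject H₀.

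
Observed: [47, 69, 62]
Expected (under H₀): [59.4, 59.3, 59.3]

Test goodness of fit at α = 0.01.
Chi-square goodness of fit test:
H₀: observed counts match expected distribution
H₁: observed counts differ from expected distribution
df = k - 1 = 2
χ² = Σ(O - E)²/E
   = (47 - 59.4)²/59.4 + (69 - 59.3)²/59.3 + (62 - 59.3)²/59.3
   = 2.589 + 1.587 + 0.123
   = 4.30
p-value = 0.1166

Since p-value > α = 0.01, we fail to reject H₀.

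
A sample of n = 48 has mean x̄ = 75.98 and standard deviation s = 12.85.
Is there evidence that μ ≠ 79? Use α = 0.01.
One-sample t-test:
H₀: μ = 79
H₁: μ ≠ 79
df = n - 1 = 47
t = (x̄ - μ₀) / (s/√n) = (75.98 - 79) / (12.85/√48) = -1.628
p-value = 0.1102

Since p-value > α = 0.01, we fail to reject H₀.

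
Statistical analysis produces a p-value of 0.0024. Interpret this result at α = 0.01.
Since p = 0.0024 < α = 0.01, reject H₀.
There is sufficient evidence to reject the null hypothesis; the result is statistically significant at the 0.01 level.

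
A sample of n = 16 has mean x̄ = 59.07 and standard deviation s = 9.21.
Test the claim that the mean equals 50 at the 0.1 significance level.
One-sample t-test:
H₀: μ = 50
H₁: μ ≠ 50
df = n - 1 = 15
t = (x̄ - μ₀) / (s/√n) = (59.07 - 50) / (9.21/√16) = 3.939
p-value = 0.0013

Since p-value < α = 0.1, we reject H₀.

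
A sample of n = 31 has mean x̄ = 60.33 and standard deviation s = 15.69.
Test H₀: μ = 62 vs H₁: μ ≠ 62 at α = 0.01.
One-sample t-test:
H₀: μ = 62
H₁: μ ≠ 62
df = n - 1 = 30
t = (x̄ - μ₀) / (s/√n) = (60.33 - 62) / (15.69/√31) = -0.593
p-value = 0.5579

Since p-value > α = 0.01, we fail to reject H₀.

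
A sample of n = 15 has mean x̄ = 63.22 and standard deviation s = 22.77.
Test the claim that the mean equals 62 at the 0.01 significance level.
One-sample t-test:
H₀: μ = 62
H₁: μ ≠ 62
df = n - 1 = 14
t = (x̄ - μ₀) / (s/√n) = (63.22 - 62) / (22.77/√15) = 0.208
p-value = 0.8386

Since p-value > α = 0.01, we fail to reject H₀.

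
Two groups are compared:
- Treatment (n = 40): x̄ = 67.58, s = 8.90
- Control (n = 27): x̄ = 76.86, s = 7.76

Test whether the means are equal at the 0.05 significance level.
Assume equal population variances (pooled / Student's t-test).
Student's two-sample t-test (equal variances):
H₀: μ₁ = μ₂
H₁: μ₁ ≠ μ₂
df = n₁ + n₂ - 2 = 65
Pooled variance s_p² = [(n₁-1)s₁² + (n₂-1)s₂²] / (n₁ + n₂ - 2) = [(39)(8.90²) + (26)(7.76²)] / 65 = 71.6130
SE = √(s_p²(1/n₁ + 1/n₂)) = √(71.6130 × (1/40 + 1/27)) = 2.1078
t = (x̄₁ - x̄₂) / SE = (67.58 - 76.86) / 2.1078 = -9.28 / 2.1078 = -4.403
p-value < 0.0001

Since p-value < α = 0.05, we reject H₀.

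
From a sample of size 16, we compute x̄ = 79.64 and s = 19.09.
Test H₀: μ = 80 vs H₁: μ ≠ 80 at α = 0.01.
One-sample t-test:
H₀: μ = 80
H₁: μ ≠ 80
df = n - 1 = 15
t = (x̄ - μ₀) / (s/√n) = (79.64 - 80) / (19.09/√16) = -0.075
p-value = 0.9409

Since p-value > α = 0.01, we fail to reject H₀.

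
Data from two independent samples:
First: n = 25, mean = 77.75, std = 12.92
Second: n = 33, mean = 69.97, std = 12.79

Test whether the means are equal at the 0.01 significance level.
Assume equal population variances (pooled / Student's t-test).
Student's two-sample t-test (equal variances):
H₀: μ₁ = μ₂
H₁: μ₁ ≠ μ₂
df = n₁ + n₂ - 2 = 56
Pooled variance s_p² = [(n₁-1)s₁² + (n₂-1)s₂²] / (n₁ + n₂ - 2) = [(24)(12.92²) + (32)(12.79²)] / 56 = 165.0165
SE = √(s_p²(1/n₁ + 1/n₂)) = √(165.0165 × (1/25 + 1/33)) = 3.4060
t = (x̄₁ - x̄₂) / SE = (77.75 - 69.97) / 3.4060 = 7.78 / 3.4060 = 2.284
p-value = 0.0262

Since p-value > α = 0.01, we fail to reject H₀.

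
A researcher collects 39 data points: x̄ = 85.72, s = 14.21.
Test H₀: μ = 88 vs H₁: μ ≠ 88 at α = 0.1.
One-sample t-test:
H₀: μ = 88
H₁: μ ≠ 88
df = n - 1 = 38
t = (x̄ - μ₀) / (s/√n) = (85.72 - 88) / (14.21/√39) = -1.002
p-value = 0.3227

Since p-value > α = 0.1, we fail to reject H₀.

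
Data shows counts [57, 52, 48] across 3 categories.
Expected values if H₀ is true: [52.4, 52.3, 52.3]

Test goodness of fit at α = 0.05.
Chi-square goodness of fit test:
H₀: observed counts match expected distribution
H₁: observed counts differ from expected distribution
df = k - 1 = 2
χ² = Σ(O - E)²/E
   = (57 - 52.4)²/52.4 + (52 - 52.3)²/52.3 + (48 - 52.3)²/52.3
   = 0.404 + 0.002 + 0.354
   = 0.76
p-value = 0.6842

Since p-value > α = 0.05, we fail to reject H₀.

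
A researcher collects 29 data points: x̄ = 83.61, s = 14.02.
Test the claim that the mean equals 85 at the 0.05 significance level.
One-sample t-test:
H₀: μ = 85
H₁: μ ≠ 85
df = n - 1 = 28
t = (x̄ - μ₀) / (s/√n) = (83.61 - 85) / (14.02/√29) = -0.534
p-value = 0.5976

Since p-value > α = 0.05, we fail to reject H₀.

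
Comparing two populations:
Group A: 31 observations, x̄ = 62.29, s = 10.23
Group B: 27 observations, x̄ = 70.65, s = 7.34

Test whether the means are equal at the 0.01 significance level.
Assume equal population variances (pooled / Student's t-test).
Student's two-sample t-test (equal variances):
H₀: μ₁ = μ₂
H₁: μ₁ ≠ μ₂
df = n₁ + n₂ - 2 = 56
Pooled variance s_p² = [(n₁-1)s₁² + (n₂-1)s₂²] / (n₁ + n₂ - 2) = [(30)(10.23²) + (26)(7.34²)] / 56 = 81.0777
SE = √(s_p²(1/n₁ + 1/n₂)) = √(81.0777 × (1/31 + 1/27)) = 2.3703
t = (x̄₁ - x̄₂) / SE = (62.29 - 70.65) / 2.3703 = -8.36 / 2.3703 = -3.527
p-value = 0.0008

Since p-value < α = 0.01, we reject H₀.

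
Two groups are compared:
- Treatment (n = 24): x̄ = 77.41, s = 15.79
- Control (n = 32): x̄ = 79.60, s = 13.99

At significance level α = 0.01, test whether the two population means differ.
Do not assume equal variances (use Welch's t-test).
Welch's two-sample t-test:
H₀: μ₁ = μ₂
H₁: μ₁ ≠ μ₂
s₁²/n₁ = 15.79²/24 = 10.3885,  s₂²/n₂ = 13.99²/32 = 6.1163
SE = √(s₁²/n₁ + s₂²/n₂) = √(10.3885 + 6.1163) = 4.0626
df (Welch-Satterthwaite) = (s₁²/n₁ + s₂²/n₂)² / [(s₁²/n₁)²/(n₁-1) + (s₂²/n₂)²/(n₂-1)] ≈ 46.18
t = (x̄₁ - x̄₂) / SE = (77.41 - 79.60) / 4.0626 = -2.19 / 4.0626 = -0.539
p-value = 0.5924

Since p-value > α = 0.01, we fail to reject H₀.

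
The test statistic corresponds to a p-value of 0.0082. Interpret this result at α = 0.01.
Since p = 0.0082 < α = 0.01, reject H₀.
There is sufficient evidence to reject the null hypothesis; the result is statistically significant at the 0.01 level.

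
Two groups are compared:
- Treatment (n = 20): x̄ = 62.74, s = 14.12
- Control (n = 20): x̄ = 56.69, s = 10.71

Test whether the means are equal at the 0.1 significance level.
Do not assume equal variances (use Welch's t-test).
Welch's two-sample t-test:
H₀: μ₁ = μ₂
H₁: μ₁ ≠ μ₂
s₁²/n₁ = 14.12²/20 = 9.9687,  s₂²/n₂ = 10.71²/20 = 5.7352
SE = √(s₁²/n₁ + s₂²/n₂) = √(9.9687 + 5.7352) = 3.9628
df (Welch-Satterthwaite) = (s₁²/n₁ + s₂²/n₂)² / [(s₁²/n₁)²/(n₁-1) + (s₂²/n₂)²/(n₂-1)] ≈ 35.43
t = (x̄₁ - x̄₂) / SE = (62.74 - 56.69) / 3.9628 = 6.05 / 3.9628 = 1.527
p-value = 0.1357

Since p-value > α = 0.1, we fail to reject H₀.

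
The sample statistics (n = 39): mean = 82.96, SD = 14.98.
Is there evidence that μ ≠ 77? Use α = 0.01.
One-sample t-test:
H₀: μ = 77
H₁: μ ≠ 77
df = n - 1 = 38
t = (x̄ - μ₀) / (s/√n) = (82.96 - 77) / (14.98/√39) = 2.485
p-value = 0.0175

Since p-value > α = 0.01, we fail to reject H₀.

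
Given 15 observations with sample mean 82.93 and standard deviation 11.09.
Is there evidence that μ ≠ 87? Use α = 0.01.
One-sample t-test:
H₀: μ = 87
H₁: μ ≠ 87
df = n - 1 = 14
t = (x̄ - μ₀) / (s/√n) = (82.93 - 87) / (11.09/√15) = -1.421
p-value = 0.1771

Since p-value > α = 0.01, we fail to reject H₀.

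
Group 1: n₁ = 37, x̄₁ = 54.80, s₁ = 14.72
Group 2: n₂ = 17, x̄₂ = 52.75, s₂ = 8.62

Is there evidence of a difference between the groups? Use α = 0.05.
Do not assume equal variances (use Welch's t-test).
Welch's two-sample t-test:
H₀: μ₁ = μ₂
H₁: μ₁ ≠ μ₂
s₁²/n₁ = 14.72²/37 = 5.8562,  s₂²/n₂ = 8.62²/17 = 4.3708
SE = √(s₁²/n₁ + s₂²/n₂) = √(5.8562 + 4.3708) = 3.1980
df (Welch-Satterthwaite) = (s₁²/n₁ + s₂²/n₂)² / [(s₁²/n₁)²/(n₁-1) + (s₂²/n₂)²/(n₂-1)] ≈ 48.72
t = (x̄₁ - x̄₂) / SE = (54.80 - 52.75) / 3.1980 = 2.05 / 3.1980 = 0.641
p-value = 0.5245

Since p-value > α = 0.05, we fail to reject H₀.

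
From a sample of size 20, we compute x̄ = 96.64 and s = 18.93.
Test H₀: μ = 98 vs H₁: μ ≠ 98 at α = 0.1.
One-sample t-test:
H₀: μ = 98
H₁: μ ≠ 98
df = n - 1 = 19
t = (x̄ - μ₀) / (s/√n) = (96.64 - 98) / (18.93/√20) = -0.321
p-value = 0.7515

Since p-value > α = 0.1, we fail to reject H₀.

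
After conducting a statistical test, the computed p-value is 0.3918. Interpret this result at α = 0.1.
Since p = 0.3918 > α = 0.1, fail to reject H₀.
There is insufficient evidence to reject the null hypothesis; the result is not statistically significant at the 0.1 level.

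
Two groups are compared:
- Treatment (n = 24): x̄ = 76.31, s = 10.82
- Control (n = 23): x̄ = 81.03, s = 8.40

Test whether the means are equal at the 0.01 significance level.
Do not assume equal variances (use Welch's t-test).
Welch's two-sample t-test:
H₀: μ₁ = μ₂
H₁: μ₁ ≠ μ₂
s₁²/n₁ = 10.82²/24 = 4.8780,  s₂²/n₂ = 8.40²/23 = 3.0678
SE = √(s₁²/n₁ + s₂²/n₂) = √(4.8780 + 3.0678) = 2.8188
df (Welch-Satterthwaite) = (s₁²/n₁ + s₂²/n₂)² / [(s₁²/n₁)²/(n₁-1) + (s₂²/n₂)²/(n₂-1)] ≈ 43.17
t = (x̄₁ - x̄₂) / SE = (76.31 - 81.03) / 2.8188 = -4.72 / 2.8188 = -1.674
p-value = 0.1013

Since p-value > α = 0.01, we fail to reject H₀.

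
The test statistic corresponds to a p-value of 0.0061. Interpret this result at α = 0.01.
Since p = 0.0061 < α = 0.01, reject H₀.
There is sufficient evidence to reject the null hypothesis; the result is statistically significant at the 0.01 level.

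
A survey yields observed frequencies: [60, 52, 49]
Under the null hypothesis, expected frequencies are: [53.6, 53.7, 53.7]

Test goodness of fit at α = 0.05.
Chi-square goodness of fit test:
H₀: observed counts match expected distribution
H₁: observed counts differ from expected distribution
df = k - 1 = 2
χ² = Σ(O - E)²/E
   = (60 - 53.6)²/53.6 + (52 - 53.7)²/53.7 + (49 - 53.7)²/53.7
   = 0.764 + 0.054 + 0.411
   = 1.23
p-value = 0.5408

Since p-value > α = 0.05, we fail to reject H₀.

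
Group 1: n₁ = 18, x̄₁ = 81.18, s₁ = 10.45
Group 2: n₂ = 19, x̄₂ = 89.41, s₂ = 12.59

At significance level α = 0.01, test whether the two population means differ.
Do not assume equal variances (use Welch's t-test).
Welch's two-sample t-test:
H₀: μ₁ = μ₂
H₁: μ₁ ≠ μ₂
s₁²/n₁ = 10.45²/18 = 6.0668,  s₂²/n₂ = 12.59²/19 = 8.3425
SE = √(s₁²/n₁ + s₂²/n₂) = √(6.0668 + 8.3425) = 3.7960
df (Welch-Satterthwaite) = (s₁²/n₁ + s₂²/n₂)² / [(s₁²/n₁)²/(n₁-1) + (s₂²/n₂)²/(n₂-1)] ≈ 34.42
t = (x̄₁ - x̄₂) / SE = (81.18 - 89.41) / 3.7960 = -8.23 / 3.7960 = -2.168
p-value = 0.0372

Since p-value > α = 0.01, we fail to reject H₀.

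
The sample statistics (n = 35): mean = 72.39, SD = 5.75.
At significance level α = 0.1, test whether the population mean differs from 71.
One-sample t-test:
H₀: μ = 71
H₁: μ ≠ 71
df = n - 1 = 34
t = (x̄ - μ₀) / (s/√n) = (72.39 - 71) / (5.75/√35) = 1.430
p-value = 0.1618

Since p-value > α = 0.1, we fail to reject H₀.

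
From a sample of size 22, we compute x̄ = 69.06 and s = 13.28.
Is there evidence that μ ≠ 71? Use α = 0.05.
One-sample t-test:
H₀: μ = 71
H₁: μ ≠ 71
df = n - 1 = 21
t = (x̄ - μ₀) / (s/√n) = (69.06 - 71) / (13.28/√22) = -0.685
p-value = 0.5007

Since p-value > α = 0.05, we fail to reject H₀.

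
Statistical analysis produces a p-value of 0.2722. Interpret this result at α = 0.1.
Since p = 0.2722 > α = 0.1, fail to reject H₀.
There is insufficient evidence to reject the null hypothesis; the result is not statistically significant at the 0.1 level.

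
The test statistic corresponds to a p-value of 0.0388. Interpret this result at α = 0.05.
Since p = 0.0388 < α = 0.05, reject H₀.
There is sufficient evidence to reject the null hypothesis; the result is statistically significant at the 0.05 level.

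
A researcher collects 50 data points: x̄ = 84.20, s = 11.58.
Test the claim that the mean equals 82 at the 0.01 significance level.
One-sample t-test:
H₀: μ = 82
H₁: μ ≠ 82
df = n - 1 = 49
t = (x̄ - μ₀) / (s/√n) = (84.20 - 82) / (11.58/√50) = 1.343
p-value = 0.1853

Since p-value > α = 0.01, we fail to reject H₀.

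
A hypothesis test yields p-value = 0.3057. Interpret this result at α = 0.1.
Since p = 0.3057 > α = 0.1, fail to reject H₀.
There is insufficient evidence to reject the null hypothesis; the result is not statistically significant at the 0.1 level.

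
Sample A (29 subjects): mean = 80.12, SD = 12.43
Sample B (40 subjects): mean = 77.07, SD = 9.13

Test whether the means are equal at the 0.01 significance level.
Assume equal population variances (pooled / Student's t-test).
Student's two-sample t-test (equal variances):
H₀: μ₁ = μ₂
H₁: μ₁ ≠ μ₂
df = n₁ + n₂ - 2 = 67
Pooled variance s_p² = [(n₁-1)s₁² + (n₂-1)s₂²] / (n₁ + n₂ - 2) = [(28)(12.43²) + (39)(9.13²)] / 67 = 113.0904
SE = √(s_p²(1/n₁ + 1/n₂)) = √(113.0904 × (1/29 + 1/40)) = 2.5936
t = (x̄₁ - x̄₂) / SE = (80.12 - 77.07) / 2.5936 = 3.05 / 2.5936 = 1.176
p-value = 0.2438

Since p-value > α = 0.01, we fail to reject H₀.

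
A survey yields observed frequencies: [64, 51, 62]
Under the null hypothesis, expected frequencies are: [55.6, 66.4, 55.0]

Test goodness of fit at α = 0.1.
Chi-square goodness of fit test:
H₀: observed counts match expected distribution
H₁: observed counts differ from expected distribution
df = k - 1 = 2
χ² = Σ(O - E)²/E
   = (64 - 55.6)²/55.6 + (51 - 66.4)²/66.4 + (62 - 55.0)²/55.0
   = 1.269 + 3.572 + 0.891
   = 5.73
p-value = 0.0569

Since p-value < α = 0.1, we reject H₀.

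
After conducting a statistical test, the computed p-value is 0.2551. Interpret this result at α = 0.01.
Since p = 0.2551 > α = 0.01, fail to reject H₀.
There is insufficient evidence to reject the null hypothesis; the result is not statistically significant at the 0.01 level.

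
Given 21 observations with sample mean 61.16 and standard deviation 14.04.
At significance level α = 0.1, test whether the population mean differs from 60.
One-sample t-test:
H₀: μ = 60
H₁: μ ≠ 60
df = n - 1 = 20
t = (x̄ - μ₀) / (s/√n) = (61.16 - 60) / (14.04/√21) = 0.379
p-value = 0.7090

Since p-value > α = 0.1, we fail to reject H₀.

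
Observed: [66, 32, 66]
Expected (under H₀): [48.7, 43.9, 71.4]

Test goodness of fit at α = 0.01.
Chi-square goodness of fit test:
H₀: observed counts match expected distribution
H₁: observed counts differ from expected distribution
df = k - 1 = 2
χ² = Σ(O - E)²/E
   = (66 - 48.7)²/48.7 + (32 - 43.9)²/43.9 + (66 - 71.4)²/71.4
   = 6.146 + 3.226 + 0.408
   = 9.78
p-value = 0.0075

Since p-value < α = 0.01, we reject H₀.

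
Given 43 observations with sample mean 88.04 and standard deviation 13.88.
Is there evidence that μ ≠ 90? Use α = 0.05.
One-sample t-test:
H₀: μ = 90
H₁: μ ≠ 90
df = n - 1 = 42
t = (x̄ - μ₀) / (s/√n) = (88.04 - 90) / (13.88/√43) = -0.926
p-value = 0.3597

Since p-value > α = 0.05, we fail to reject H₀.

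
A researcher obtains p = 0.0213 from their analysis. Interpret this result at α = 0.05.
Since p = 0.0213 < α = 0.05, reject H₀.
There is sufficient evidence to reject the null hypothesis; the result is statistically significant at the 0.05 level.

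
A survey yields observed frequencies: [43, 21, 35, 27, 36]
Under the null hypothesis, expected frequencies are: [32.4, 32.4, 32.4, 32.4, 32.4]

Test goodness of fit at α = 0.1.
Chi-square goodness of fit test:
H₀: observed counts match expected distribution
H₁: observed counts differ from expected distribution
df = k - 1 = 4
χ² = Σ(O - E)²/E
   = (43 - 32.4)²/32.4 + (21 - 32.4)²/32.4 + (35 - 32.4)²/32.4 + (27 - 32.4)²/32.4 + (36 - 32.4)²/32.4
   = 3.468 + 4.011 + 0.209 + 0.900 + 0.400
   = 8.99
p-value = 0.0614

Since p-value < α = 0.1, we reject H₀.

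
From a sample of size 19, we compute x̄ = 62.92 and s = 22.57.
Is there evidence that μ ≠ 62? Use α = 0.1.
One-sample t-test:
H₀: μ = 62
H₁: μ ≠ 62
df = n - 1 = 18
t = (x̄ - μ₀) / (s/√n) = (62.92 - 62) / (22.57/√19) = 0.178
p-value = 0.8610

Since p-value > α = 0.1, we fail to reject H₀.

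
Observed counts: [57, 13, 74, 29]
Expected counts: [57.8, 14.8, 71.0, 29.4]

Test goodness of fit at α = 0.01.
Chi-square goodness of fit test:
H₀: observed counts match expected distribution
H₁: observed counts differ from expected distribution
df = k - 1 = 3
χ² = Σ(O - E)²/E
   = (57 - 57.8)²/57.8 + (13 - 14.8)²/14.8 + (74 - 71.0)²/71.0 + (29 - 29.4)²/29.4
   = 0.011 + 0.219 + 0.127 + 0.005
   = 0.36
p-value = 0.9479

Since p-value > α = 0.01, we fail to reject H₀.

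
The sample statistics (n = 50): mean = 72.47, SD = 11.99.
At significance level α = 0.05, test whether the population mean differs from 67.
One-sample t-test:
H₀: μ = 67
H₁: μ ≠ 67
df = n - 1 = 49
t = (x̄ - μ₀) / (s/√n) = (72.47 - 67) / (11.99/√50) = 3.226
p-value = 0.0022

Since p-value < α = 0.05, we reject H₀.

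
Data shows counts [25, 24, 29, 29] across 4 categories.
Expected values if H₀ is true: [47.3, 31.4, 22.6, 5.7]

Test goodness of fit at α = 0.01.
Chi-square goodness of fit test:
H₀: observed counts match expected distribution
H₁: observed counts differ from expected distribution
df = k - 1 = 3
χ² = Σ(O - E)²/E
   = (25 - 47.3)²/47.3 + (24 - 31.4)²/31.4 + (29 - 22.6)²/22.6 + (29 - 5.7)²/5.7
   = 10.514 + 1.744 + 1.812 + 95.244
   = 109.31
p-value < 0.0001

Since p-value < α = 0.01, we reject H₀.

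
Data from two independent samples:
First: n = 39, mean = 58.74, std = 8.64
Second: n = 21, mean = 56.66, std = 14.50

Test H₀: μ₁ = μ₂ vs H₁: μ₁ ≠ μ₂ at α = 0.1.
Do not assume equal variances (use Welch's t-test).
Welch's two-sample t-test:
H₀: μ₁ = μ₂
H₁: μ₁ ≠ μ₂
s₁²/n₁ = 8.64²/39 = 1.9141,  s₂²/n₂ = 14.50²/21 = 10.0119
SE = √(s₁²/n₁ + s₂²/n₂) = √(1.9141 + 10.0119) = 3.4534
df (Welch-Satterthwaite) = (s₁²/n₁ + s₂²/n₂)² / [(s₁²/n₁)²/(n₁-1) + (s₂²/n₂)²/(n₂-1)] ≈ 27.84
t = (x̄₁ - x̄₂) / SE = (58.74 - 56.66) / 3.4534 = 2.08 / 3.4534 = 0.602
p-value = 0.5518

Since p-value > α = 0.1, we fail to reject H₀.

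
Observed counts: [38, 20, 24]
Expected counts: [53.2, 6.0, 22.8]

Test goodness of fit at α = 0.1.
Chi-square goodness of fit test:
H₀: observed counts match expected distribution
H₁: observed counts differ from expected distribution
df = k - 1 = 2
χ² = Σ(O - E)²/E
   = (38 - 53.2)²/53.2 + (20 - 6.0)²/6.0 + (24 - 22.8)²/22.8
   = 4.343 + 32.667 + 0.063
   = 37.07
p-value < 0.0001

Since p-value < α = 0.1, we reject H₀.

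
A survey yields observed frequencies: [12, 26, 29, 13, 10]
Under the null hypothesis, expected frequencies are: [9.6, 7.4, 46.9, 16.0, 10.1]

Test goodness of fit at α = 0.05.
Chi-square goodness of fit test:
H₀: observed counts match expected distribution
H₁: observed counts differ from expected distribution
df = k - 1 = 4
χ² = Σ(O - E)²/E
   = (12 - 9.6)²/9.6 + (26 - 7.4)²/7.4 + (29 - 46.9)²/46.9 + (13 - 16.0)²/16.0 + (10 - 10.1)²/10.1
   = 0.600 + 46.751 + 6.832 + 0.562 + 0.001
   = 54.75
p-value < 0.0001

Since p-value < α = 0.05, we reject H₀.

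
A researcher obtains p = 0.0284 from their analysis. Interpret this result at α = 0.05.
Since p = 0.0284 < α = 0.05, reject H₀.
There is sufficient evidence to reject the null hypothesis; the result is statistically significant at the 0.05 level.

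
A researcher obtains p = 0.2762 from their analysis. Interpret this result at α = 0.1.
Since p = 0.2762 > α = 0.1, fail to reject H₀.
There is insufficient evidence to reject the null hypothesis; the result is not statistically significant at the 0.1 level.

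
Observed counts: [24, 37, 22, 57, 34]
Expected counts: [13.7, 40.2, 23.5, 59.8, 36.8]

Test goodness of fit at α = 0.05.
Chi-square goodness of fit test:
H₀: observed counts match expected distribution
H₁: observed counts differ from expected distribution
df = k - 1 = 4
χ² = Σ(O - E)²/E
   = (24 - 13.7)²/13.7 + (37 - 40.2)²/40.2 + (22 - 23.5)²/23.5 + (57 - 59.8)²/59.8 + (34 - 36.8)²/36.8
   = 7.744 + 0.255 + 0.096 + 0.131 + 0.213
   = 8.44
p-value = 0.0768

Since p-value > α = 0.05, we fail to reject H₀.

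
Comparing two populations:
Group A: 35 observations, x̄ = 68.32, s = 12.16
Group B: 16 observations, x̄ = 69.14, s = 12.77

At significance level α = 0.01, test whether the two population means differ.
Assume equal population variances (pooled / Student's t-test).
Student's two-sample t-test (equal variances):
H₀: μ₁ = μ₂
H₁: μ₁ ≠ μ₂
df = n₁ + n₂ - 2 = 49
Pooled variance s_p² = [(n₁-1)s₁² + (n₂-1)s₂²] / (n₁ + n₂ - 2) = [(34)(12.16²) + (15)(12.77²)] / 49 = 152.5209
SE = √(s_p²(1/n₁ + 1/n₂)) = √(152.5209 × (1/35 + 1/16)) = 3.7270
t = (x̄₁ - x̄₂) / SE = (68.32 - 69.14) / 3.7270 = -0.82 / 3.7270 = -0.220
p-value = 0.8268

Since p-value > α = 0.01, we fail to reject H₀.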